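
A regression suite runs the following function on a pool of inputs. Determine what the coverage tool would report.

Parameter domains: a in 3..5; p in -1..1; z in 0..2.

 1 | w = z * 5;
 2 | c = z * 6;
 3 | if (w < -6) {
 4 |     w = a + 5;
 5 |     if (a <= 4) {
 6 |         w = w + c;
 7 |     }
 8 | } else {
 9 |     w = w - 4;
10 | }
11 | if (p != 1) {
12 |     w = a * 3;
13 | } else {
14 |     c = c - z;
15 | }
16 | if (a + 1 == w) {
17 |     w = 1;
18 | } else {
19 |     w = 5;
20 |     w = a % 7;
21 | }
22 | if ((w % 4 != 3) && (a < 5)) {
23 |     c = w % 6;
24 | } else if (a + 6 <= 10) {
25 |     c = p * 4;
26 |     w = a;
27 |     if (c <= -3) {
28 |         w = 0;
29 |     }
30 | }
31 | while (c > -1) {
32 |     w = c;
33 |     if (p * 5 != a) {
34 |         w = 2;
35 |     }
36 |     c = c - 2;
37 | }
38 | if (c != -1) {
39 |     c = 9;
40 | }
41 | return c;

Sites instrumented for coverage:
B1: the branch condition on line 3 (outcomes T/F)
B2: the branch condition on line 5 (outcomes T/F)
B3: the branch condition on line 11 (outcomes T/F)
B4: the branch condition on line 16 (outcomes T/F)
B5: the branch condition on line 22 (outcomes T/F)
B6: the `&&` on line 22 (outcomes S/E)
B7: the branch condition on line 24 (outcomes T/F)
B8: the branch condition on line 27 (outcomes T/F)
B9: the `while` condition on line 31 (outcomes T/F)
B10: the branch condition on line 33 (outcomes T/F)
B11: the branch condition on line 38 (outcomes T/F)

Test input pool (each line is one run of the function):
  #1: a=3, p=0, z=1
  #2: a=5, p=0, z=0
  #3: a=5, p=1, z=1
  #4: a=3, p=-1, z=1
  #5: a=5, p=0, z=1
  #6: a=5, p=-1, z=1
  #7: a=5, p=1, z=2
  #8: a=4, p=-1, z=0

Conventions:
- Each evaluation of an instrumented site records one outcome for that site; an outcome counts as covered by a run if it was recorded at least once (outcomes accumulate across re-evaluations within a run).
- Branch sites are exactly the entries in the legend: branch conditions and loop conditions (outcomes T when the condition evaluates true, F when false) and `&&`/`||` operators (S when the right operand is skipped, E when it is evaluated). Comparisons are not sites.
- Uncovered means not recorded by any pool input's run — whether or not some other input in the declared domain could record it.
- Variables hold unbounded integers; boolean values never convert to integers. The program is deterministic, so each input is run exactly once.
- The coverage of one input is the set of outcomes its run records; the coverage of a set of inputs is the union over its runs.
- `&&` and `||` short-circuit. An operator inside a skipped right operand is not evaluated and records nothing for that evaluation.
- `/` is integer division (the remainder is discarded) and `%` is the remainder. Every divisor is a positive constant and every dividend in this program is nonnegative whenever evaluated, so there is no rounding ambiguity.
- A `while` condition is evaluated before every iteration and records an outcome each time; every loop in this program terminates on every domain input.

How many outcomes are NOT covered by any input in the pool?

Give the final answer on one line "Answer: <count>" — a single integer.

#1 (a=3, p=0, z=1) -> B1->F, B3->T, B4->F, B6->S, B5->F, B7->T, B8->F, B9->T, B10->T, B9->F, B11->T; covered: B1=F, B3=T, B4=F, B5=F, B6=S, B7=T, B8=F, B9=T, B9=F, B10=T, B11=T
#2 (a=5, p=0, z=0) -> B1->F, B3->T, B4->F, B6->E, B5->F, B7->F, B9->T, B10->T, B9->F, B11->T; covered: B1=F, B3=T, B4=F, B5=F, B6=E, B7=F, B9=T, B9=F, B10=T, B11=T
#3 (a=5, p=1, z=1) -> B1->F, B3->F, B4->F, B6->E, B5->F, B7->F, B9->T, B10->F, B9->T, B10->F, B9->T, B10->F, B9->F, B11->F; covered: B1=F, B3=F, B4=F, B5=F, B6=E, B7=F, B9=T, B9=F, B10=F, B11=F
#4 (a=3, p=-1, z=1) -> B1->F, B3->T, B4->F, B6->S, B5->F, B7->T, B8->T, B9->F, B11->T; covered: B1=F, B3=T, B4=F, B5=F, B6=S, B7=T, B8=T, B9=F, B11=T
#5 (a=5, p=0, z=1) -> B1->F, B3->T, B4->F, B6->E, B5->F, B7->F, B9->T, B10->T, B9->T, B10->T, B9->T, B10->T, B9->T, B10->T, ...; covered: B1=F, B3=T, B4=F, B5=F, B6=E, B7=F, B9=T, B9=F, B10=T, B11=T
#6 (a=5, p=-1, z=1) -> B1->F, B3->T, B4->F, B6->E, B5->F, B7->F, B9->T, B10->T, B9->T, B10->T, B9->T, B10->T, B9->T, B10->T, ...; covered: B1=F, B3=T, B4=F, B5=F, B6=E, B7=F, B9=T, B9=F, B10=T, B11=T
#7 (a=5, p=1, z=2) -> B1->F, B3->F, B4->T, B6->E, B5->F, B7->F, B9->T, B10->F, B9->T, B10->F, B9->T, B10->F, B9->T, B10->F, ...; covered: B1=F, B3=F, B4=T, B5=F, B6=E, B7=F, B9=T, B9=F, B10=F, B11=T
#8 (a=4, p=-1, z=0) -> B1->F, B3->T, B4->F, B6->E, B5->T, B9->T, B10->T, B9->T, B10->T, B9->T, B10->T, B9->F, B11->T; covered: B1=F, B3=T, B4=F, B5=T, B6=E, B9=T, B9=F, B10=T, B11=T
union over the pool: B1=F, B3=T, B3=F, B4=T, B4=F, B5=T, B5=F, B6=S, B6=E, B7=T, B7=F, B8=T, B8=F, B9=T, B9=F, B10=T, B10=F, B11=T, B11=F
uncovered (3 of 22): B1=T, B2=T, B2=F

Answer: 3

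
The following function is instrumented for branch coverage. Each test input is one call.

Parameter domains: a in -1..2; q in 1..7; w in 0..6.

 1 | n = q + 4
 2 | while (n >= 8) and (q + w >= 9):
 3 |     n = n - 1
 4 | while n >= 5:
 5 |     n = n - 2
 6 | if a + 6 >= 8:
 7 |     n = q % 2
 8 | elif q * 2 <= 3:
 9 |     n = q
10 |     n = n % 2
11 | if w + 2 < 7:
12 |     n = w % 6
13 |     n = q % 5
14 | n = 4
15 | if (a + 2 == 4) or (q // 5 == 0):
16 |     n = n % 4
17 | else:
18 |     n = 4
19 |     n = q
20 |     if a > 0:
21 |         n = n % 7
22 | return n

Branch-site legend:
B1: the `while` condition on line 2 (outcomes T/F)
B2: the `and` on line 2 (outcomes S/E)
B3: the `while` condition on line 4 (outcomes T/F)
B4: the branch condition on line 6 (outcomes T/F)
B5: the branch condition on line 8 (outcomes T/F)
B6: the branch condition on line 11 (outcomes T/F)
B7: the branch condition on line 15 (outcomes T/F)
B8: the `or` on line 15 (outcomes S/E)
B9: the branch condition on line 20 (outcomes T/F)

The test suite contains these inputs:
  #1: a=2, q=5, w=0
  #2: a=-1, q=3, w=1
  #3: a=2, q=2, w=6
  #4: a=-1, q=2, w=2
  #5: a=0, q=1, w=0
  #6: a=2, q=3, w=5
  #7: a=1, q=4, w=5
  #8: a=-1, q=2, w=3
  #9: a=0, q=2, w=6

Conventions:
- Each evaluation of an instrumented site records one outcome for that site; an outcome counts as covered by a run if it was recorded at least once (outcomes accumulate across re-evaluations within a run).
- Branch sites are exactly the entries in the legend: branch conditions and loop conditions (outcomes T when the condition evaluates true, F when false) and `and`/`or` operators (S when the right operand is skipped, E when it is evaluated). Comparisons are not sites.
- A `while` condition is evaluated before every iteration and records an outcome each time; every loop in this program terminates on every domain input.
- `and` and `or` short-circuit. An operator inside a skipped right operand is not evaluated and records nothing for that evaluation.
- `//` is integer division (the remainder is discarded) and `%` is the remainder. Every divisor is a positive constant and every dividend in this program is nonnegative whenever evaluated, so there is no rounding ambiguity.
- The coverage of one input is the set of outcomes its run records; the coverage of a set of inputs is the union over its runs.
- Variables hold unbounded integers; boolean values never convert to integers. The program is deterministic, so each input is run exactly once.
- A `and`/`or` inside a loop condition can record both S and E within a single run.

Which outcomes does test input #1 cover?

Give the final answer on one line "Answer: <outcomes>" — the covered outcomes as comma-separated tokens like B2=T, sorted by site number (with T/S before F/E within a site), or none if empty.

Running input #1 (a=2, q=5, w=0), event by event:
  B2->E, B1->F, B3->T, B3->T, B3->T, B3->F, B4->T, B6->T, B8->S, B7->T
distinct outcomes covered: B1=F, B2=E, B3=T, B3=F, B4=T, B6=T, B7=T, B8=S

Answer: B1=F, B2=E, B3=T, B3=F, B4=T, B6=T, B7=T, B8=S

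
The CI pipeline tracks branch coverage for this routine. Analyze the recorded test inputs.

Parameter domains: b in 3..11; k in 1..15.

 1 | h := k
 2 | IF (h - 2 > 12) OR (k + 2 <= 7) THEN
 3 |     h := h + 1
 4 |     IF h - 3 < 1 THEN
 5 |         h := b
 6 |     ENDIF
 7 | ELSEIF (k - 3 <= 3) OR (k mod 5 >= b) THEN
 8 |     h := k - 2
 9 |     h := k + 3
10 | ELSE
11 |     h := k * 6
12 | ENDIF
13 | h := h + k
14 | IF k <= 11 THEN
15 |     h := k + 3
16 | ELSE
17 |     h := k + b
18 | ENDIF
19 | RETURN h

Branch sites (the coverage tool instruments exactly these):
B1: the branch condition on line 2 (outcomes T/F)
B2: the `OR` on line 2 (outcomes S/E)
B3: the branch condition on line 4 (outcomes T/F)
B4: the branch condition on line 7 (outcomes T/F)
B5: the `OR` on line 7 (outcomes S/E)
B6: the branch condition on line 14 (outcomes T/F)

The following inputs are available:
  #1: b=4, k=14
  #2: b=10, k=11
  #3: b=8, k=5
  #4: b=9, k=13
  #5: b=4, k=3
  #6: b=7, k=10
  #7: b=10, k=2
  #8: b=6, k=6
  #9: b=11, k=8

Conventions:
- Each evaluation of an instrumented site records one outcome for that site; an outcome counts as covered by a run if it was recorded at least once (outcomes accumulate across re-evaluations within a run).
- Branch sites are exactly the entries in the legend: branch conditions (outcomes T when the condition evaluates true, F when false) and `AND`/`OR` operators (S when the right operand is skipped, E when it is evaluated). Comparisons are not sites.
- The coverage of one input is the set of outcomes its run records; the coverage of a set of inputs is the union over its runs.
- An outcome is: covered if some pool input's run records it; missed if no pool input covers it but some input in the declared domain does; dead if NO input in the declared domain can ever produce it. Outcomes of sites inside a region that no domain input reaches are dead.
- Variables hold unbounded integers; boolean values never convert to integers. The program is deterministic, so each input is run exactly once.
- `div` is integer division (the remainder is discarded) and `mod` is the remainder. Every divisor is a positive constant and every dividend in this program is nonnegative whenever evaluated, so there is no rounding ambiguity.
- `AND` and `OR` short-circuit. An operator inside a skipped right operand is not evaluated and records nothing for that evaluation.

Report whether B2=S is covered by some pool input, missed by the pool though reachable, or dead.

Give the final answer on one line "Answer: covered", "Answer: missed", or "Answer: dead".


no pool input records B2=S
but domain input (b=3, k=15) does record it -> reachable, so missed
Answer: missed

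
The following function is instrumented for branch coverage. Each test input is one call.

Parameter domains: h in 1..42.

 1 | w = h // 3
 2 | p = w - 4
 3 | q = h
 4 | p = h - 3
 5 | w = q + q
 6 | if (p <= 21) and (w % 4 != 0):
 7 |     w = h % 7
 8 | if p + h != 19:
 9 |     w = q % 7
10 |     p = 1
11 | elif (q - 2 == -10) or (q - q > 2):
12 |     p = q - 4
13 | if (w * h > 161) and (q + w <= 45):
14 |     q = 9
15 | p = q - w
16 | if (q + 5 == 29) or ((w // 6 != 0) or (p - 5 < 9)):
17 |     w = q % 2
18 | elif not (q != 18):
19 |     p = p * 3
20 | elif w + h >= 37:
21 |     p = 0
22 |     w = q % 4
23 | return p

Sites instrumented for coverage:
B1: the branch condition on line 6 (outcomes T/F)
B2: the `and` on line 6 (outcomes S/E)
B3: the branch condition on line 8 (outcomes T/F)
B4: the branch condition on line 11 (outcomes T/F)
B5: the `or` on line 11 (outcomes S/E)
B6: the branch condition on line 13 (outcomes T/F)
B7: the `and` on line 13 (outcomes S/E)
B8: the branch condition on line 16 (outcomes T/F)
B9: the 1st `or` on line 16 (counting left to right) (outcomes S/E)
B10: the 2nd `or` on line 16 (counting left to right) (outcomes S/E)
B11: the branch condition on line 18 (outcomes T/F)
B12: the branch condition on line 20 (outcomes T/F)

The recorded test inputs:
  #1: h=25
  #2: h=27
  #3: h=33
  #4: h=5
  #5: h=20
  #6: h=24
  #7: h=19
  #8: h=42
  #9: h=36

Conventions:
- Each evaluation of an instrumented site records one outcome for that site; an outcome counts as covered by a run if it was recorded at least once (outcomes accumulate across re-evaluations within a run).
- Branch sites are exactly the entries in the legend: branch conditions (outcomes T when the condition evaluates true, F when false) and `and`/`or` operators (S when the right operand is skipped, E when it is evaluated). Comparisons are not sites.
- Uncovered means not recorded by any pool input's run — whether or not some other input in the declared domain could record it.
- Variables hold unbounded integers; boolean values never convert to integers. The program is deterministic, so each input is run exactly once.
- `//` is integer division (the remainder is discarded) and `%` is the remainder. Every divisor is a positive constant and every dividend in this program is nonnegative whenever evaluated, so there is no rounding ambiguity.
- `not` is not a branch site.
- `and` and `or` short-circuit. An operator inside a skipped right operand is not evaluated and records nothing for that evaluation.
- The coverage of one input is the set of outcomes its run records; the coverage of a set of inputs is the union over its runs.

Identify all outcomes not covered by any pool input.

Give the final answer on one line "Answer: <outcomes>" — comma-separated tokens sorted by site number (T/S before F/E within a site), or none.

input #1 (h=25): events B2->S, B1->F, B3->T, B7->S, B6->F, B9->E, B10->E, B8->F, B11->F, B12->F; covers B1=F, B2=S, B3=T, B6=F, B7=S, B8=F, B9=E, B10=E, B11=F, B12=F
input #2 (h=27): events B2->S, B1->F, B3->T, B7->E, B6->T, B9->E, B10->S, B8->T; covers B1=F, B2=S, B3=T, B6=T, B7=E, B8=T, B9=E, B10=S
input #3 (h=33): events B2->S, B1->F, B3->T, B7->E, B6->T, B9->E, B10->E, B8->T; covers B1=F, B2=S, B3=T, B6=T, B7=E, B8=T, B9=E, B10=E
input #4 (h=5): events B2->E, B1->T, B3->T, B7->S, B6->F, B9->E, B10->E, B8->T; covers B1=T, B2=E, B3=T, B6=F, B7=S, B8=T, B9=E, B10=E
input #5 (h=20): events B2->E, B1->F, B3->T, B7->S, B6->F, B9->E, B10->S, B8->T; covers B1=F, B2=E, B3=T, B6=F, B7=S, B8=T, B9=E, B10=S
input #6 (h=24): events B2->E, B1->F, B3->T, B7->S, B6->F, B9->S, B8->T; covers B1=F, B2=E, B3=T, B6=F, B7=S, B8=T, B9=S
input #7 (h=19): events B2->E, B1->T, B3->T, B7->S, B6->F, B9->E, B10->E, B8->F, B11->F, B12->F; covers B1=T, B2=E, B3=T, B6=F, B7=S, B8=F, B9=E, B10=E, B11=F, B12=F
input #8 (h=42): events B2->S, B1->F, B3->T, B7->S, B6->F, B9->E, B10->E, B8->F, B11->F, B12->T; covers B1=F, B2=S, B3=T, B6=F, B7=S, B8=F, B9=E, B10=E, B11=F, B12=T
input #9 (h=36): events B2->S, B1->F, B3->T, B7->S, B6->F, B9->E, B10->E, B8->F, B11->F, B12->T; covers B1=F, B2=S, B3=T, B6=F, B7=S, B8=F, B9=E, B10=E, B11=F, B12=T
union over the pool: B1=T, B1=F, B2=S, B2=E, B3=T, B6=T, B6=F, B7=S, B7=E, B8=T, B8=F, B9=S, B9=E, B10=S, B10=E, B11=F, B12=T, B12=F
uncovered (6 of 24): B3=F, B4=T, B4=F, B5=S, B5=E, B11=T

Answer: B3=F, B4=T, B4=F, B5=S, B5=E, B11=T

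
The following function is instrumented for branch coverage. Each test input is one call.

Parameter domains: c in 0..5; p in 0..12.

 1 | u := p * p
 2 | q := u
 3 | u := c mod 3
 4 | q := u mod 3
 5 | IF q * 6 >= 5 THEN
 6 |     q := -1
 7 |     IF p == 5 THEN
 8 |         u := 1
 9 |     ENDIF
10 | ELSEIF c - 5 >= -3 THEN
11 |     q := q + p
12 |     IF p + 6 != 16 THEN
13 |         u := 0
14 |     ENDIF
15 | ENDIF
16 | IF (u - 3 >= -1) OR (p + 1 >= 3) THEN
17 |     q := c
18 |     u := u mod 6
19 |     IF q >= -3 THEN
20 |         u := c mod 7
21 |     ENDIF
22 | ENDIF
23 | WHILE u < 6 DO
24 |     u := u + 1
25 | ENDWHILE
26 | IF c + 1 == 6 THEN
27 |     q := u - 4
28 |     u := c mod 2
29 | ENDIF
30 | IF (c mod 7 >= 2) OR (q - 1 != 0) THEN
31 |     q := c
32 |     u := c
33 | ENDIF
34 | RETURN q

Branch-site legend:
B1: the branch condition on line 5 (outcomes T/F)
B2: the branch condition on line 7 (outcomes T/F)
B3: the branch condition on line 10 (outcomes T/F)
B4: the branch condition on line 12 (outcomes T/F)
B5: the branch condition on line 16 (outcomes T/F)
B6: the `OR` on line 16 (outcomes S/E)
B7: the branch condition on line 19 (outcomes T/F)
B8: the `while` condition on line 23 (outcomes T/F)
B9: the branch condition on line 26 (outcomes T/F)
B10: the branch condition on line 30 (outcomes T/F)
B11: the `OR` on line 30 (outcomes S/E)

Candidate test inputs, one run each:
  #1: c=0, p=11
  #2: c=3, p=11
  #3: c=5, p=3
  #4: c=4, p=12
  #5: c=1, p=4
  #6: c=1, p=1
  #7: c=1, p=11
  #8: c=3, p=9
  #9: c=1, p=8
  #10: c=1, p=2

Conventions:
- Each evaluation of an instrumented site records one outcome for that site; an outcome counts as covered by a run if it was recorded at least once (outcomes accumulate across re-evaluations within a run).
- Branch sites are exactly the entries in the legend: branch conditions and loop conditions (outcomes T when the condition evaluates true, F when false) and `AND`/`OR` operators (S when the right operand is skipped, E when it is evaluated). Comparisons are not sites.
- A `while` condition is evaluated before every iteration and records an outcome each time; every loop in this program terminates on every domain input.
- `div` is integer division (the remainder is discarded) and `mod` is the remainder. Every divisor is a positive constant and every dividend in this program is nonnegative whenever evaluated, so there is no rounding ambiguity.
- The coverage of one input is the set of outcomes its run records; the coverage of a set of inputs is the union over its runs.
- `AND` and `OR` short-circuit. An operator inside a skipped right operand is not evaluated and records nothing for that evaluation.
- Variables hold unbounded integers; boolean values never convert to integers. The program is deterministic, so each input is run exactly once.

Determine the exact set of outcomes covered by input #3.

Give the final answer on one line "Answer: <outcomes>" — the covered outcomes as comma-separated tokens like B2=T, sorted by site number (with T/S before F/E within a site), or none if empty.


Simulating input #3 (c=5, p=3) step by step:
  B1->T, B2->F, B6->S, B5->T, B7->T, B8->T, B8->F, B9->T, B11->S, B10->T
collecting distinct outcomes: B1=T, B2=F, B5=T, B6=S, B7=T, B8=T, B8=F, B9=T, B10=T, B11=S
Answer: B1=T, B2=F, B5=T, B6=S, B7=T, B8=T, B8=F, B9=T, B10=T, B11=S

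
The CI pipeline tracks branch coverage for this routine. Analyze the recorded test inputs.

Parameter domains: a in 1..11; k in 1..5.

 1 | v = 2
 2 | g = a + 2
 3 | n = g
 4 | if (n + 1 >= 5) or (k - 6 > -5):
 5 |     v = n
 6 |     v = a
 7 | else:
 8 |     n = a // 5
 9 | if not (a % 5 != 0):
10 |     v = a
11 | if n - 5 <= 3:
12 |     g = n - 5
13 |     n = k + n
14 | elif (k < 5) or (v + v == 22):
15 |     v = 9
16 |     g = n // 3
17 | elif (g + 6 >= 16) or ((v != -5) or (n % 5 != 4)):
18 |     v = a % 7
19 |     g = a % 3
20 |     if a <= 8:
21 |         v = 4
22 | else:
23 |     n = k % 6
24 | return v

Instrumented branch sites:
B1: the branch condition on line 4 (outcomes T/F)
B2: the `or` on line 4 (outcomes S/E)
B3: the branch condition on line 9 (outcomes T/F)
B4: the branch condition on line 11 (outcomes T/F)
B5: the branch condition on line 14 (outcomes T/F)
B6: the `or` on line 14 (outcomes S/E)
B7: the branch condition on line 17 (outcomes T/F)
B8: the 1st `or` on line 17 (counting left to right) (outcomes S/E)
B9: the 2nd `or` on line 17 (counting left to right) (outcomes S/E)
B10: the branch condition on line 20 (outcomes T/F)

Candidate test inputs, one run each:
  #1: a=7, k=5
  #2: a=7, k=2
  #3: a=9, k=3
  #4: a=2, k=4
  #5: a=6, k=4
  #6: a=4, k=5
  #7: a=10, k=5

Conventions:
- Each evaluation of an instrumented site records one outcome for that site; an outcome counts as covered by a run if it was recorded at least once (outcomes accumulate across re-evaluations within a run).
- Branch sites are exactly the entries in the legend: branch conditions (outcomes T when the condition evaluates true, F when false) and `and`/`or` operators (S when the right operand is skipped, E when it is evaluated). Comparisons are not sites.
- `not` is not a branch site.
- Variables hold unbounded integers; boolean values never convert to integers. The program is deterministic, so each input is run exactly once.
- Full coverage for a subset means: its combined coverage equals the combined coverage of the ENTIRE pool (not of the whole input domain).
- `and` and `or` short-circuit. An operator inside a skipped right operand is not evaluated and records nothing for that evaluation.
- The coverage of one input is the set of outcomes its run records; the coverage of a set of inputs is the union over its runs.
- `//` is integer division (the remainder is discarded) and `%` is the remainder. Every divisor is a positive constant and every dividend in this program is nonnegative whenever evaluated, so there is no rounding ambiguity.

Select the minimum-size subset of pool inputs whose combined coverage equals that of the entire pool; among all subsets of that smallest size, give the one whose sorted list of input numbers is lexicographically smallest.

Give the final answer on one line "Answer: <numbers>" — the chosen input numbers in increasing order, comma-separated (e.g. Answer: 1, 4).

#1 (a=7, k=5) -> B2->S, B1->T, B3->F, B4->F, B6->E, B5->F, B8->E, B9->S, B7->T, B10->T; covered: B1=T, B2=S, B3=F, B4=F, B5=F, B6=E, B7=T, B8=E, B9=S, B10=T
#2 (a=7, k=2) -> B2->S, B1->T, B3->F, B4->F, B6->S, B5->T; covered: B1=T, B2=S, B3=F, B4=F, B5=T, B6=S
#3 (a=9, k=3) -> B2->S, B1->T, B3->F, B4->F, B6->S, B5->T; covered: B1=T, B2=S, B3=F, B4=F, B5=T, B6=S
#4 (a=2, k=4) -> B2->S, B1->T, B3->F, B4->T; covered: B1=T, B2=S, B3=F, B4=T
#5 (a=6, k=4) -> B2->S, B1->T, B3->F, B4->T; covered: B1=T, B2=S, B3=F, B4=T
#6 (a=4, k=5) -> B2->S, B1->T, B3->F, B4->T; covered: B1=T, B2=S, B3=F, B4=T
#7 (a=10, k=5) -> B2->S, B1->T, B3->T, B4->F, B6->E, B5->F, B8->S, B7->T, B10->F; covered: B1=T, B2=S, B3=T, B4=F, B5=F, B6=E, B7=T, B8=S, B10=F
together the pool reaches 16 outcomes: B1=T, B2=S, B3=T, B3=F, B4=T, B4=F, B5=T, B5=F, B6=S, B6=E, B7=T, B8=S, B8=E, B9=S, B10=T, B10=F
size 1 is not enough: best union over all size-1 subsets is 10/16
size 2 is not enough: best union over all size-2 subsets is 13/16
size 3 is not enough: best union over all size-3 subsets is 15/16
inputs {1, 2, 4, 7} (size 4) cover everything; no size-4 subset with a lexicographically smaller index list covers all 16

Answer: 1, 2, 4, 7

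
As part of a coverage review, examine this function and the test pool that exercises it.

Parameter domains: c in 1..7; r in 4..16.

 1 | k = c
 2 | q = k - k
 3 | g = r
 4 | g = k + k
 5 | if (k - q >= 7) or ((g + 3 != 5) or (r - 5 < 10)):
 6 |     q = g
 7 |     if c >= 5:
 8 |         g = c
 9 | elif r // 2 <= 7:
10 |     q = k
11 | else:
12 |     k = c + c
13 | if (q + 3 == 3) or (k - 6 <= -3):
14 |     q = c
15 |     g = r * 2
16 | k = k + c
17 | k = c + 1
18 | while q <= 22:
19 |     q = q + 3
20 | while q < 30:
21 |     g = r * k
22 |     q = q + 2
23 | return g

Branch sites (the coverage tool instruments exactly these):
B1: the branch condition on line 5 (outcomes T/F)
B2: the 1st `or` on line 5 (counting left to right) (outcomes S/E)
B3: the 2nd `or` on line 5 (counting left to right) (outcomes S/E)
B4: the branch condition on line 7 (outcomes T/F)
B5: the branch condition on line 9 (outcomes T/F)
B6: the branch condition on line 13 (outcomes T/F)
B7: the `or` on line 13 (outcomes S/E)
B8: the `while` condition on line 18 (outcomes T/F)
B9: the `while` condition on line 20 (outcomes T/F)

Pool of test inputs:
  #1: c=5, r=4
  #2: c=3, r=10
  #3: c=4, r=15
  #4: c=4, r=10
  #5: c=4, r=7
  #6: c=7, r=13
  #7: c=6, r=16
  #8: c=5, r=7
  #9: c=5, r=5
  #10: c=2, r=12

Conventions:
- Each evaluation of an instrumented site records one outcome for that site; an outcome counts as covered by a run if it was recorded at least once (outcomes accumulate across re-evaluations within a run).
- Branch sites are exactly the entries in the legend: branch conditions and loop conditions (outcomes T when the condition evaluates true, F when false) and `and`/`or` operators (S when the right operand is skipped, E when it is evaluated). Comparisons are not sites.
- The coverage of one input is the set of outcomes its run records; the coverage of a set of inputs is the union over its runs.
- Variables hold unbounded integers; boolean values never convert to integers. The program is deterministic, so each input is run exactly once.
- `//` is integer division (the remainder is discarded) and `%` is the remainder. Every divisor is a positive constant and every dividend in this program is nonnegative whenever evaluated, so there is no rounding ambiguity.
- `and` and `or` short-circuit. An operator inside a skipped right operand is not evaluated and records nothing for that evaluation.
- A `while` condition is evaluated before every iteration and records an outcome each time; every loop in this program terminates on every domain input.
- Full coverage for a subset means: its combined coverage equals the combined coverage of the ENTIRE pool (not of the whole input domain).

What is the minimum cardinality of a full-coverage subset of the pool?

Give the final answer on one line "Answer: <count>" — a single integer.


input #1, c=5, r=4: events B2->E, B3->S, B1->T, B4->T, B7->E, B6->F, B8->T, B8->T, B8->T, B8->T, B8->T, B8->F, B9->T, B9->T, ...; outcomes B1=T, B2=E, B3=S, B4=T, B6=F, B7=E, B8=T, B8=F, B9=T, B9=F
input #2, c=3, r=10: events B2->E, B3->S, B1->T, B4->F, B7->E, B6->T, B8->T, B8->T, B8->T, B8->T, B8->T, B8->T, B8->T, B8->F, ...; outcomes B1=T, B2=E, B3=S, B4=F, B6=T, B7=E, B8=T, B8=F, B9=T, B9=F
input #3, c=4, r=15: events B2->E, B3->S, B1->T, B4->F, B7->E, B6->F, B8->T, B8->T, B8->T, B8->T, B8->T, B8->F, B9->T, B9->T, ...; outcomes B1=T, B2=E, B3=S, B4=F, B6=F, B7=E, B8=T, B8=F, B9=T, B9=F
input #4, c=4, r=10: events B2->E, B3->S, B1->T, B4->F, B7->E, B6->F, B8->T, B8->T, B8->T, B8->T, B8->T, B8->F, B9->T, B9->T, ...; outcomes B1=T, B2=E, B3=S, B4=F, B6=F, B7=E, B8=T, B8=F, B9=T, B9=F
input #5, c=4, r=7: events B2->E, B3->S, B1->T, B4->F, B7->E, B6->F, B8->T, B8->T, B8->T, B8->T, B8->T, B8->F, B9->T, B9->T, ...; outcomes B1=T, B2=E, B3=S, B4=F, B6=F, B7=E, B8=T, B8=F, B9=T, B9=F
input #6, c=7, r=13: events B2->S, B1->T, B4->T, B7->E, B6->F, B8->T, B8->T, B8->T, B8->F, B9->T, B9->T, B9->T, B9->T, B9->F; outcomes B1=T, B2=S, B4=T, B6=F, B7=E, B8=T, B8=F, B9=T, B9=F
input #7, c=6, r=16: events B2->E, B3->S, B1->T, B4->T, B7->E, B6->F, B8->T, B8->T, B8->T, B8->T, B8->F, B9->T, B9->T, B9->T, ...; outcomes B1=T, B2=E, B3=S, B4=T, B6=F, B7=E, B8=T, B8=F, B9=T, B9=F
input #8, c=5, r=7: events B2->E, B3->S, B1->T, B4->T, B7->E, B6->F, B8->T, B8->T, B8->T, B8->T, B8->T, B8->F, B9->T, B9->T, ...; outcomes B1=T, B2=E, B3=S, B4=T, B6=F, B7=E, B8=T, B8=F, B9=T, B9=F
input #9, c=5, r=5: events B2->E, B3->S, B1->T, B4->T, B7->E, B6->F, B8->T, B8->T, B8->T, B8->T, B8->T, B8->F, B9->T, B9->T, ...; outcomes B1=T, B2=E, B3=S, B4=T, B6=F, B7=E, B8=T, B8=F, B9=T, B9=F
input #10, c=2, r=12: events B2->E, B3->S, B1->T, B4->F, B7->E, B6->T, B8->T, B8->T, B8->T, B8->T, B8->T, B8->T, B8->T, B8->F, ...; outcomes B1=T, B2=E, B3=S, B4=F, B6=T, B7=E, B8=T, B8=F, B9=T, B9=F
the full pool covers 13 outcomes: B1=T, B2=S, B2=E, B3=S, B4=T, B4=F, B6=T, B6=F, B7=E, B8=T, B8=F, B9=T, B9=F
checked all size-1 subsets: none covers 13 outcomes (max 10/13)
inputs {2, 6} (size 2) cover everything; no size-2 subset with a lexicographically smaller index list covers all 13
Answer: 2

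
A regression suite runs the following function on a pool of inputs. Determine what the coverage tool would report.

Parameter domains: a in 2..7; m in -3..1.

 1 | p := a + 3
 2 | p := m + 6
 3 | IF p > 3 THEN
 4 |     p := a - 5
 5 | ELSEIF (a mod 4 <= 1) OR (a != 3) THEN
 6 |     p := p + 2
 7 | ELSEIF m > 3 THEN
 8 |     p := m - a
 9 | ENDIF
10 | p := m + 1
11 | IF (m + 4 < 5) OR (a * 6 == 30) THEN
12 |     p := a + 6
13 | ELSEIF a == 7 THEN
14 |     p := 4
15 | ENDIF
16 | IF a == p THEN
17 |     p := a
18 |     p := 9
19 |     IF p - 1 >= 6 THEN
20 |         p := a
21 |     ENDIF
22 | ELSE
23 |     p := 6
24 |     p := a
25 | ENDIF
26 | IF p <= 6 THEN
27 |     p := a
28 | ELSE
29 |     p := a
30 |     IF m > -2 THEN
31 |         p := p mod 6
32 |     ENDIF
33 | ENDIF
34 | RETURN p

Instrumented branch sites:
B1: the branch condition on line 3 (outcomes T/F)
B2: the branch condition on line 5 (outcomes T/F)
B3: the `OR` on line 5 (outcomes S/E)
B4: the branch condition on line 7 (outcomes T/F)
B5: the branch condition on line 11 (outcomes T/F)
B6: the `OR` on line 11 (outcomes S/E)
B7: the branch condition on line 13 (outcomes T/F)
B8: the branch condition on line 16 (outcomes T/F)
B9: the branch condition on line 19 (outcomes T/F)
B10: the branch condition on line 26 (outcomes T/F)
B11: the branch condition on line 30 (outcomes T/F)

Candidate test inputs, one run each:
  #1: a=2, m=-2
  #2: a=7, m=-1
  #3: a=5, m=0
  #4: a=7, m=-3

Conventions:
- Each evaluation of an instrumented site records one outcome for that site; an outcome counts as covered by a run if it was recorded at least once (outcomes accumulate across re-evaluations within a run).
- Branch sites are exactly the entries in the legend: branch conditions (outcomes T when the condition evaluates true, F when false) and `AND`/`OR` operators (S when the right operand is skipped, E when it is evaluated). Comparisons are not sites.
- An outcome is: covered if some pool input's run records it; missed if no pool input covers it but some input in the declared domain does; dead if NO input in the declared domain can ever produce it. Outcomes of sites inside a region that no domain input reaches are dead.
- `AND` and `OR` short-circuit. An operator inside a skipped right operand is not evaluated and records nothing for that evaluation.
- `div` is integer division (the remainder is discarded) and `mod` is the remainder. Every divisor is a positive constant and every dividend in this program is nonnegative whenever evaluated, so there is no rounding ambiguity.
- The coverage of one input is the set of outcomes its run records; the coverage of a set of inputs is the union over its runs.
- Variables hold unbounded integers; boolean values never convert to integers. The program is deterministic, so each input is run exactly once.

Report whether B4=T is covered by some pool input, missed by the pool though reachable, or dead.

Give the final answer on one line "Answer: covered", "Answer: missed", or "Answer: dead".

no pool input records B4=T
checking all 30 inputs in the declared domain: B4=T is never recorded -> dead

Answer: dead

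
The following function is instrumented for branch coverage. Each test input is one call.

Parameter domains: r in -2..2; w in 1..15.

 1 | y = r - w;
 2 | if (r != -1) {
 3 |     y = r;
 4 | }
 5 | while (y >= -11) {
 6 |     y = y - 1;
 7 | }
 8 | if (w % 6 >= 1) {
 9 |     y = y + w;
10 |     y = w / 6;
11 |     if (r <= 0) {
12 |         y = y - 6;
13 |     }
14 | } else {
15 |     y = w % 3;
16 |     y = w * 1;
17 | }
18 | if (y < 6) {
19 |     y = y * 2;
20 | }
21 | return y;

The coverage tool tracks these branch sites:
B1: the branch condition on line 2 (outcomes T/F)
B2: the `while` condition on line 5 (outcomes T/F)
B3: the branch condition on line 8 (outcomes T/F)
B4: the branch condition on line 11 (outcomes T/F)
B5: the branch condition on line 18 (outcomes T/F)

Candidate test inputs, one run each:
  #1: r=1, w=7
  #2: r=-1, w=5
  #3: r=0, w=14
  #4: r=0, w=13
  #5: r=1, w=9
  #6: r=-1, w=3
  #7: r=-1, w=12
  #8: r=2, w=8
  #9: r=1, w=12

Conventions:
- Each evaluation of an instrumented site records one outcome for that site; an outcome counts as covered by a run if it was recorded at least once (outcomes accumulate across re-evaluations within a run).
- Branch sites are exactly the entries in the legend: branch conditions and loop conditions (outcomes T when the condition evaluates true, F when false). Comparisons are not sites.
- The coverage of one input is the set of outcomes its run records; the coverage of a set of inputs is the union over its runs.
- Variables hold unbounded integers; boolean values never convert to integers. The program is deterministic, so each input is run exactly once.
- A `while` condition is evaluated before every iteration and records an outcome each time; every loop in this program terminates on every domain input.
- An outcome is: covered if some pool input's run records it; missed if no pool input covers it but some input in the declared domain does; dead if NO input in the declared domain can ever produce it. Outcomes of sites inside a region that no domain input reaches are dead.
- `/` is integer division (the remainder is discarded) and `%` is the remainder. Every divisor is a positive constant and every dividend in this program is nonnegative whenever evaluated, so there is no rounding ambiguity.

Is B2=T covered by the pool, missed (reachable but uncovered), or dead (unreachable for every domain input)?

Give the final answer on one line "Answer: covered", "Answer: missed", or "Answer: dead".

B2=T is recorded by pool input(s) 1, 2, 3, 4, 5, 6, 8, 9 -> covered

Answer: covered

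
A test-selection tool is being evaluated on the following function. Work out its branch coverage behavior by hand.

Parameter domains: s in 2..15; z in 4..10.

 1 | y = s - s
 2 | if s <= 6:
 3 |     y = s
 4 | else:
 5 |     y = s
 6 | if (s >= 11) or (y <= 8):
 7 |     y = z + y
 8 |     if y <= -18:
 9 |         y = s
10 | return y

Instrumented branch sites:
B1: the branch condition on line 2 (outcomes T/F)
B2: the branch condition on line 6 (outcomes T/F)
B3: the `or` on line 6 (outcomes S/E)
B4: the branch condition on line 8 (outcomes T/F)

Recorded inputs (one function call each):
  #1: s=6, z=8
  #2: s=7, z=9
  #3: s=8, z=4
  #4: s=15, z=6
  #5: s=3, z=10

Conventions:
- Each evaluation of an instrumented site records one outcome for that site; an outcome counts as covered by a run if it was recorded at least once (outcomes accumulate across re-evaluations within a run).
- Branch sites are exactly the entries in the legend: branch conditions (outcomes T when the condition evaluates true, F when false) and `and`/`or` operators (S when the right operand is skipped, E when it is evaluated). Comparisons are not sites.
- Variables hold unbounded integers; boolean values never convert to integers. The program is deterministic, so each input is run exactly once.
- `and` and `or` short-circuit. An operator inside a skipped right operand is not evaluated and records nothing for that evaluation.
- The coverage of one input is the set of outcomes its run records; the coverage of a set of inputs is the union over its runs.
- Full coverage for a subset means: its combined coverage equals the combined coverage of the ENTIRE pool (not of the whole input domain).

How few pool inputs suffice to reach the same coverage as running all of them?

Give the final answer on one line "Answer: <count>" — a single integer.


input #1 (s=6, z=8): events B1->T, B3->E, B2->T, B4->F; covers B1=T, B2=T, B3=E, B4=F
input #2 (s=7, z=9): events B1->F, B3->E, B2->T, B4->F; covers B1=F, B2=T, B3=E, B4=F
input #3 (s=8, z=4): events B1->F, B3->E, B2->T, B4->F; covers B1=F, B2=T, B3=E, B4=F
input #4 (s=15, z=6): events B1->F, B3->S, B2->T, B4->F; covers B1=F, B2=T, B3=S, B4=F
input #5 (s=3, z=10): events B1->T, B3->E, B2->T, B4->F; covers B1=T, B2=T, B3=E, B4=F
pool-wide coverage (6 outcomes): B1=T, B1=F, B2=T, B3=S, B3=E, B4=F
size 1 is not enough: best union over all size-1 subsets is 4/6
inputs {1, 4} (size 2) cover everything; no size-2 subset with a lexicographically smaller index list covers all 6
Answer: 2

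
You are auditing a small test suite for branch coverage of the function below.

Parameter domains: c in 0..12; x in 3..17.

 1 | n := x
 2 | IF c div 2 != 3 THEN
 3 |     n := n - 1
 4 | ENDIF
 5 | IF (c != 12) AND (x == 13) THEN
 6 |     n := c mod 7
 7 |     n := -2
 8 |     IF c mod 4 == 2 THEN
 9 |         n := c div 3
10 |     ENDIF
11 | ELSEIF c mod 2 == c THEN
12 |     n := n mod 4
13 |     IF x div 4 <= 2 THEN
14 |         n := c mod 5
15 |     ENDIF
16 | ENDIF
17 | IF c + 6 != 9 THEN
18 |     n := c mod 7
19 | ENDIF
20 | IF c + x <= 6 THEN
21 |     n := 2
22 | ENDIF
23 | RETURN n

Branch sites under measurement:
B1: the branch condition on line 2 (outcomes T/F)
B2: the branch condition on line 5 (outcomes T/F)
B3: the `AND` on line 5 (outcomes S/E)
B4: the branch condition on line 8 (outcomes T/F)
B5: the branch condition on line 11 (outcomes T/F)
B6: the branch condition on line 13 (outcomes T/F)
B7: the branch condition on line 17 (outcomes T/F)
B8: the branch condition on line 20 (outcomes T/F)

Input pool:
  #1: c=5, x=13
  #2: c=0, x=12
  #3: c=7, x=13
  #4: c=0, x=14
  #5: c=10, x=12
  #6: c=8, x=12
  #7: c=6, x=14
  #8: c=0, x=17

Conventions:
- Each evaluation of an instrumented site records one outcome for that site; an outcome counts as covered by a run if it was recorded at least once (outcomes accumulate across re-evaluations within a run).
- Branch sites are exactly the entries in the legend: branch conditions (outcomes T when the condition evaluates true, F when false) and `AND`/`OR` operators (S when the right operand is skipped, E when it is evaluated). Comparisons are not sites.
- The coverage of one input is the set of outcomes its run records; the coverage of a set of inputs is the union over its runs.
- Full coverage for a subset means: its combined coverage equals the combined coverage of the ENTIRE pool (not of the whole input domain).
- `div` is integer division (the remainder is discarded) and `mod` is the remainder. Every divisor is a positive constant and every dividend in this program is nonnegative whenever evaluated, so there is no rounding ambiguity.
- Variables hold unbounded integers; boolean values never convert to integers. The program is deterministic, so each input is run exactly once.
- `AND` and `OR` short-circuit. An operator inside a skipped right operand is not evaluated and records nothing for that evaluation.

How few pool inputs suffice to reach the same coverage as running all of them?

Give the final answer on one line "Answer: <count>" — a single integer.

input #1, c=5, x=13: events B1->T, B3->E, B2->T, B4->F, B7->T, B8->F; outcomes B1=T, B2=T, B3=E, B4=F, B7=T, B8=F
input #2, c=0, x=12: events B1->T, B3->E, B2->F, B5->T, B6->F, B7->T, B8->F; outcomes B1=T, B2=F, B3=E, B5=T, B6=F, B7=T, B8=F
input #3, c=7, x=13: events B1->F, B3->E, B2->T, B4->F, B7->T, B8->F; outcomes B1=F, B2=T, B3=E, B4=F, B7=T, B8=F
input #4, c=0, x=14: events B1->T, B3->E, B2->F, B5->T, B6->F, B7->T, B8->F; outcomes B1=T, B2=F, B3=E, B5=T, B6=F, B7=T, B8=F
input #5, c=10, x=12: events B1->T, B3->E, B2->F, B5->F, B7->T, B8->F; outcomes B1=T, B2=F, B3=E, B5=F, B7=T, B8=F
input #6, c=8, x=12: events B1->T, B3->E, B2->F, B5->F, B7->T, B8->F; outcomes B1=T, B2=F, B3=E, B5=F, B7=T, B8=F
input #7, c=6, x=14: events B1->F, B3->E, B2->F, B5->F, B7->T, B8->F; outcomes B1=F, B2=F, B3=E, B5=F, B7=T, B8=F
input #8, c=0, x=17: events B1->T, B3->E, B2->F, B5->T, B6->F, B7->T, B8->F; outcomes B1=T, B2=F, B3=E, B5=T, B6=F, B7=T, B8=F
union over all inputs: B1=T, B1=F, B2=T, B2=F, B3=E, B4=F, B5=T, B5=F, B6=F, B7=T, B8=F (11 outcomes)
size 1 is not enough: best union over all size-1 subsets is 7/11
size 2 is not enough: best union over all size-2 subsets is 10/11
size 3: inputs {1, 2, 7} cover all 11 outcomes, and no lexicographically smaller subset of this size does

Answer: 3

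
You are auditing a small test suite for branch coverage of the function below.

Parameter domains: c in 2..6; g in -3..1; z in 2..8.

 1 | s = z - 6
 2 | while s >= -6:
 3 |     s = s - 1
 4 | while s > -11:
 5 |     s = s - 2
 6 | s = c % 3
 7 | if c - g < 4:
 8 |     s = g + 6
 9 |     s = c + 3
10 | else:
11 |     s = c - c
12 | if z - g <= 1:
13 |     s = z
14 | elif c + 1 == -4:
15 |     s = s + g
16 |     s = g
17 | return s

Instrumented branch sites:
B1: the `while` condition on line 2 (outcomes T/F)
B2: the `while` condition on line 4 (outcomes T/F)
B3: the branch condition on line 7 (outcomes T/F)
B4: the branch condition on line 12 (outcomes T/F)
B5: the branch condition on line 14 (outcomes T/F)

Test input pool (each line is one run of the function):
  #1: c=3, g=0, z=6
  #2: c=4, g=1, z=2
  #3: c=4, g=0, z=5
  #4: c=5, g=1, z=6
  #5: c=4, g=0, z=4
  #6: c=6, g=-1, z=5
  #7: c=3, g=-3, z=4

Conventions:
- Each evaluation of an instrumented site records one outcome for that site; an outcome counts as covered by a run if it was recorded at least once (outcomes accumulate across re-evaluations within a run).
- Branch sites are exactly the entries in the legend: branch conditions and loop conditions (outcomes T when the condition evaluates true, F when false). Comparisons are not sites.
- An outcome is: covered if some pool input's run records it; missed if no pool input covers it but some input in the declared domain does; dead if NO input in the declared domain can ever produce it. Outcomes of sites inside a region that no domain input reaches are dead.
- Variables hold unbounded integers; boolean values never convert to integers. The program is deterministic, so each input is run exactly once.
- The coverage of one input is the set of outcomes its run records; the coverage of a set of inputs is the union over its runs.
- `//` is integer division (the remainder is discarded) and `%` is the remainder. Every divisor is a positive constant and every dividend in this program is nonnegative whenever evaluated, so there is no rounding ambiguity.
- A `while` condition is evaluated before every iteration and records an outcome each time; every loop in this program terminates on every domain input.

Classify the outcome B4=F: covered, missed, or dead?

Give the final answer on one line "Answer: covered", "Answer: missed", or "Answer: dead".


B4=F is recorded by pool input(s) 1, 3, 4, 5, 6, 7 -> covered
Answer: covered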